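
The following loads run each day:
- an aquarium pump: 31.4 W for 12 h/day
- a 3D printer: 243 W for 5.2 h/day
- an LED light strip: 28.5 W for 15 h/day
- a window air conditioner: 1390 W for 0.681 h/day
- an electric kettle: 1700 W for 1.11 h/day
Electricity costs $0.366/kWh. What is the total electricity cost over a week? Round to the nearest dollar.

$13

aquarium pump: 31.4 W × 12 h × 7 d = 2,638 Wh = 2.638 kWh
3D printer: 243 W × 5.2 h × 7 d = 8,845 Wh = 8.845 kWh
LED light strip: 28.5 W × 15 h × 7 d = 2,992 Wh = 2.993 kWh
window air conditioner: 1390 W × 0.681 h × 7 d = 6,626 Wh = 6.626 kWh
electric kettle: 1700 W × 1.11 h × 7 d = 13,209 Wh = 13.21 kWh
Total energy = 2.638 + 8.845 + 2.993 + 6.626 + 13.21 = 34.31 kWh
Cost = 34.31 kWh × $0.366 = $12.56 ≈ $13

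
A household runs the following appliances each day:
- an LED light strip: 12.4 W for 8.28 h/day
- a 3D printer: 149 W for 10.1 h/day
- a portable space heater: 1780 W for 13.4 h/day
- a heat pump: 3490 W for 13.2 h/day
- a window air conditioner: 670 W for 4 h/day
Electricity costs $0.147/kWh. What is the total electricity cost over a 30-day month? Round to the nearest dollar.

LED light strip: 12.4 W × 8.28 h × 30 d = 3,080 Wh = 3.08 kWh
3D printer: 149 W × 10.1 h × 30 d = 45,147 Wh = 45.15 kWh
portable space heater: 1780 W × 13.4 h × 30 d = 715,560 Wh = 715.6 kWh
heat pump: 3490 W × 13.2 h × 30 d = 1,382,040 Wh = 1,382 kWh
window air conditioner: 670 W × 4 h × 30 d = 80,400 Wh = 80.4 kWh
Total energy = 3.08 + 45.15 + 715.6 + 1,382 + 80.4 = 2,226 kWh
Cost = 2,226 kWh × $0.147 = $327.26 ≈ $327

$327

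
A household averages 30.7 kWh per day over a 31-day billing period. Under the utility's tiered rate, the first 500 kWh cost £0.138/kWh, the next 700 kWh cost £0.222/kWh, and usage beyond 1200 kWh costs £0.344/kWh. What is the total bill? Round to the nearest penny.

Usage = 30.7 kWh/day × 31 days = 951.7 kWh
First 500 kWh × £0.138 = £69.00
Next 451.7 kWh × £0.222 = £100.28
Remaining tier: 0 kWh (not reached)
Total = £169.28

£169.28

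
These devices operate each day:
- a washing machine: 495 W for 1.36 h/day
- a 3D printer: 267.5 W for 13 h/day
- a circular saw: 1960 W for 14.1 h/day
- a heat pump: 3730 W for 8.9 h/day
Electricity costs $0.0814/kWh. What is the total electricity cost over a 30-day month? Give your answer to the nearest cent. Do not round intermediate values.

washing machine: 495 W × 1.36 h × 30 d = 20,196 Wh = 20.2 kWh
3D printer: 267.5 W × 13 h × 30 d = 104,325 Wh = 104.3 kWh
circular saw: 1960 W × 14.1 h × 30 d = 829,080 Wh = 829.1 kWh
heat pump: 3730 W × 8.9 h × 30 d = 995,910 Wh = 995.9 kWh
Total energy = 20.2 + 104.3 + 829.1 + 995.9 = 1,950 kWh
Cost = 1,950 kWh × $0.0814 = $158.69

$158.69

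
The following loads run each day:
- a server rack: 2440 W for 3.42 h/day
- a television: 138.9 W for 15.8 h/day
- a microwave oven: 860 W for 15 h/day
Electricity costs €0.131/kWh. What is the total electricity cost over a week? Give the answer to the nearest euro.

server rack: 2440 W × 3.42 h × 7 d = 58,414 Wh = 58.41 kWh
television: 138.9 W × 15.8 h × 7 d = 15,362 Wh = 15.36 kWh
microwave oven: 860 W × 15 h × 7 d = 90,300 Wh = 90.3 kWh
Total energy = 58.41 + 15.36 + 90.3 = 164.1 kWh
Cost = 164.1 kWh × €0.131 = €21.49 ≈ €21

€21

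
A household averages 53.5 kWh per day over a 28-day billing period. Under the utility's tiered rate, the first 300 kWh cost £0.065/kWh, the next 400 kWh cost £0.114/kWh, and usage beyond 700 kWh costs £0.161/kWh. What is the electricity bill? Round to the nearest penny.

£193.58

Usage = 53.5 kWh/day × 28 days = 1498 kWh
First 300 kWh × £0.065 = £19.50
Next 400 kWh × £0.114 = £45.60
Remaining 798 kWh × £0.161 = £128.48
Total = £193.58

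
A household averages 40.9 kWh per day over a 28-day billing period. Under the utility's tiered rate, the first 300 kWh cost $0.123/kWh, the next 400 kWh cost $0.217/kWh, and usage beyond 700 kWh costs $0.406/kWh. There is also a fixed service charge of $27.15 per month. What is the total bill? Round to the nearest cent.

Usage = 40.9 kWh/day × 28 days = 1145.2 kWh
First 300 kWh × $0.123 = $36.90
Next 400 kWh × $0.217 = $86.80
Remaining 445.2 kWh × $0.406 = $180.75
Energy charge = $304.45; + service $27.15 = $331.60

$331.60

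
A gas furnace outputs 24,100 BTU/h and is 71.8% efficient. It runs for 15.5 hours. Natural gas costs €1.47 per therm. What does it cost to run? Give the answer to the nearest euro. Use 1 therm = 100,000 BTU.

Heat delivered = 24,100 BTU/h × 15.5 h = 373,550 BTU
Gas input = 373,550 / 0.718 = 520,265 BTU
= 520,265 / 100,000 = 5.203 therm
Cost = 5.203 × €1.47/therm = €7.65 ≈ €8

€8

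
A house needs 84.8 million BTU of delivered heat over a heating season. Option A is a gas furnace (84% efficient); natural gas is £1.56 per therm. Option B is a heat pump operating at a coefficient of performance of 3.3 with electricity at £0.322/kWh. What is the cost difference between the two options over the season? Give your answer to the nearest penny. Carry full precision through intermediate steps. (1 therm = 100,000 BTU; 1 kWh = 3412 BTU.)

Heat load = 84.8 × 10⁶ BTU = 84,800,000 BTU
Gas: input = 84,800,000 / 0.84 = 100,952,381 BTU = 1,010 therm → 1,010 × £1.56 = £1,574.86
Heat pump: 84,800,000 BTU / 3412 = 24,850 kWh heat; / 3.3 = 7,531 kWh in → × £0.322 = £2,425.10
Difference = |£1,574.86 − £2,425.10| = £850.24

£850.24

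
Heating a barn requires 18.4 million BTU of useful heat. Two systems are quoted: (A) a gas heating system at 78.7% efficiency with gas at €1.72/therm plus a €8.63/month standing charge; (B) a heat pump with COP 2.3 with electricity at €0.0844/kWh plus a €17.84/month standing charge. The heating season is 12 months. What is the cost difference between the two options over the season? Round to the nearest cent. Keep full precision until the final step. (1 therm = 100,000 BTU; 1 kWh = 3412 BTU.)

€93.72

Heat load = 18.4 × 10⁶ BTU = 18,400,000 BTU
Gas: input = 18,400,000 / 0.787 = 23,379,924 BTU = 233.8 therm → 233.8 × €1.72 = €402.13; + 12 × €8.63 standing = €505.69
Heat pump: 18,400,000 BTU / 3412 = 5,393 kWh heat; / 2.3 = 2,345 kWh in → × €0.0844 = €197.89; + 12 × €17.84 standing = €411.97
Difference = |€505.69 − €411.97| = €93.72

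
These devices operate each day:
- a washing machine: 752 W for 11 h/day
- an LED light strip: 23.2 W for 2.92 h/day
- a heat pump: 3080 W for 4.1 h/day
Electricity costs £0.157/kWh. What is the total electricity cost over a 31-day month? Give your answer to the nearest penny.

£102.05

washing machine: 752 W × 11 h × 31 d = 256,432 Wh = 256.4 kWh
LED light strip: 23.2 W × 2.92 h × 31 d = 2,100 Wh = 2.1 kWh
heat pump: 3080 W × 4.1 h × 31 d = 391,468 Wh = 391.5 kWh
Total energy = 256.4 + 2.1 + 391.5 = 650 kWh
Cost = 650 kWh × £0.157 = £102.05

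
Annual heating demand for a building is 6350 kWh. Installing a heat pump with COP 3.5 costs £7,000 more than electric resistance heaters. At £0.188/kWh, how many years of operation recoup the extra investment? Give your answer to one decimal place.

Resistance: 6350 kWh × £0.188 = £1,193.80/yr
Heat pump: 6350 / 3.5 = 1814 kWh in → × £0.188 = £341.09/yr
Annual savings = £852.71
Payback = £7,000 / £852.71 = 8.21 years

8.2 years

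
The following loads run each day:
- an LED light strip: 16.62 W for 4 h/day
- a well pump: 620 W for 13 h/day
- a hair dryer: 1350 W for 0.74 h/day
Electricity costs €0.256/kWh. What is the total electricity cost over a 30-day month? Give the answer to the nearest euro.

LED light strip: 16.62 W × 4 h × 30 d = 1,994 Wh = 1.994 kWh
well pump: 620 W × 13 h × 30 d = 241,800 Wh = 241.8 kWh
hair dryer: 1350 W × 0.74 h × 30 d = 29,970 Wh = 29.97 kWh
Total energy = 1.994 + 241.8 + 29.97 = 273.8 kWh
Cost = 273.8 kWh × €0.256 = €70.08 ≈ €70

€70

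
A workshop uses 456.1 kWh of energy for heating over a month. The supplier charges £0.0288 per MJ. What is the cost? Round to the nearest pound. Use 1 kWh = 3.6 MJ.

£47

456.1 kWh × (3.6 MJ/kWh) = 1,642 MJ
Cost = 1,642 MJ × £0.0288/MJ = £47.29 ≈ £47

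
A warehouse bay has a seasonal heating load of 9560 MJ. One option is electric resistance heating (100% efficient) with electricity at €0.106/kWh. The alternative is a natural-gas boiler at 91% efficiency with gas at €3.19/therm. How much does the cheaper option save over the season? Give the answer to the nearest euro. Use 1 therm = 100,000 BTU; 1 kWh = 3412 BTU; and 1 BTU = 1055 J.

€36

Heat load = 9560 MJ = 9,560,000,000 J / 1055 = 9,061,611 BTU
Gas: input = 9,061,611 / 0.91 = 9,957,815 BTU = 99.58 therm → 99.58 × €3.19 = €317.65
Electric: 9,061,611 BTU / 3412 = 2,656 kWh → × €0.106 = €281.52
Difference = |€317.65 − €281.52| = €36.14 ≈ €36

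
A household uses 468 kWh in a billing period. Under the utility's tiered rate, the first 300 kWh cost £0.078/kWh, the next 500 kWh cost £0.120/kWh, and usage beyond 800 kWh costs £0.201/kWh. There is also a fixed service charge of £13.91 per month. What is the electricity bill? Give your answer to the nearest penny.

First 300 kWh × £0.078 = £23.40
Next 168 kWh × £0.120 = £20.16
Remaining tier: 0 kWh (not reached)
Energy charge = £43.56; + service £13.91 = £57.47

£57.47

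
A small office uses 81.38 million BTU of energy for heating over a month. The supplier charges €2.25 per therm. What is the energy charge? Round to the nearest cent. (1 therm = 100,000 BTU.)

81.38 million BTU × (10 therm/million BTU) = 813.8 therm
Cost = 813.8 therm × €2.25/therm = €1,831.05

€1831.05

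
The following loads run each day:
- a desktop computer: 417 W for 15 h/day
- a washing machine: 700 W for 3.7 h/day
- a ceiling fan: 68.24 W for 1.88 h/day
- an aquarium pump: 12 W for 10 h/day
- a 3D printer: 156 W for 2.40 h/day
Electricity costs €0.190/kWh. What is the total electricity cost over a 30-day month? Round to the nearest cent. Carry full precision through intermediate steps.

desktop computer: 417 W × 15 h × 30 d = 187,650 Wh = 187.7 kWh
washing machine: 700 W × 3.7 h × 30 d = 77,700 Wh = 77.7 kWh
ceiling fan: 68.24 W × 1.88 h × 30 d = 3,849 Wh = 3.849 kWh
aquarium pump: 12 W × 10 h × 30 d = 3,600 Wh = 3.6 kWh
3D printer: 156 W × 2.40 h × 30 d = 11,232 Wh = 11.23 kWh
Total energy = 187.7 + 77.7 + 3.849 + 3.6 + 11.23 = 284 kWh
Cost = 284 kWh × €0.190 = €53.97

€53.97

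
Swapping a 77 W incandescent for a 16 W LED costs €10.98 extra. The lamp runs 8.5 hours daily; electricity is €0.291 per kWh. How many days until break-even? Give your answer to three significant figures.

72.8 days

Power saved = 77 − 16 = 61 W
Daily energy saved = 61 W × 8.5 h = 518.5 Wh = 0.5185 kWh
Daily savings = 0.5185 × €0.291 = €0.1509
Payback = €10.98 / €0.1509 per day = 72.77 days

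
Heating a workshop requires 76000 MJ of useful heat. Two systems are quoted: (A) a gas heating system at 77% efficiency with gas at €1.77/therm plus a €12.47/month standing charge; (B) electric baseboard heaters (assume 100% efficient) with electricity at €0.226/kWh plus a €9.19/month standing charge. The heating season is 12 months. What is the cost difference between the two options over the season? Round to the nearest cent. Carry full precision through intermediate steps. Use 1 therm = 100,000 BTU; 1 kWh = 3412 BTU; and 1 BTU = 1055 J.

€3076.27

Heat load = 76000 MJ = 76,000,000,000 J / 1055 = 72,037,915 BTU
Gas: input = 72,037,915 / 0.77 = 93,555,733 BTU = 935.6 therm → 935.6 × €1.77 = €1,655.94; + 12 × €12.47 standing = €1,805.58
Electric: 72,037,915 BTU / 3412 = 21,110 kWh → × €0.226 = €4,771.56; + 12 × €9.19 standing = €4,881.84
Difference = |€1,805.58 − €4,881.84| = €3,076.27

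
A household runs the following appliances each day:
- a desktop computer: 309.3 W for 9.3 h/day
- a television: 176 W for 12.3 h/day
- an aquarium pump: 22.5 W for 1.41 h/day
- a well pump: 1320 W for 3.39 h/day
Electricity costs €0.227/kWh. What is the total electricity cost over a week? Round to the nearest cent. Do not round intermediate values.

€15.17

desktop computer: 309.3 W × 9.3 h × 7 d = 20,135 Wh = 20.14 kWh
television: 176 W × 12.3 h × 7 d = 15,154 Wh = 15.15 kWh
aquarium pump: 22.5 W × 1.41 h × 7 d = 222 Wh = 0.2221 kWh
well pump: 1320 W × 3.39 h × 7 d = 31,324 Wh = 31.32 kWh
Total energy = 20.14 + 15.15 + 0.2221 + 31.32 = 66.83 kWh
Cost = 66.83 kWh × €0.227 = €15.17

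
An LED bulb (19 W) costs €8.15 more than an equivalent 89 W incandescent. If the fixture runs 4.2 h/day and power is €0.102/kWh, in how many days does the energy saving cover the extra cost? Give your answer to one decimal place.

271.8 days

Power saved = 89 − 19 = 70 W
Daily energy saved = 70 W × 4.2 h = 294 Wh = 0.294 kWh
Daily savings = 0.294 × €0.102 = €0.0300
Payback = €8.15 / €0.0300 per day = 271.8 days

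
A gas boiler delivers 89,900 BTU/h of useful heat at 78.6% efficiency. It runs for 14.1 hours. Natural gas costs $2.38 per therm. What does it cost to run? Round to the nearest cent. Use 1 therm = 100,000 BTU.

$38.38

Heat delivered = 89,900 BTU/h × 14.1 h = 1,267,590 BTU
Gas input = 1,267,590 / 0.786 = 1,612,710 BTU
= 1,612,710 / 100,000 = 16.13 therm
Cost = 16.13 × $2.38/therm = $38.38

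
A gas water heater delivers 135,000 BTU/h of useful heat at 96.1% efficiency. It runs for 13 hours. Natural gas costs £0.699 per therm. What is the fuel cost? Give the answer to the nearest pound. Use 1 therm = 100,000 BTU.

£13

Heat delivered = 135,000 BTU/h × 13 h = 1,755,000 BTU
Gas input = 1,755,000 / 0.961 = 1,826,223 BTU
= 1,826,223 / 100,000 = 18.26 therm
Cost = 18.26 × £0.699/therm = £12.77 ≈ £13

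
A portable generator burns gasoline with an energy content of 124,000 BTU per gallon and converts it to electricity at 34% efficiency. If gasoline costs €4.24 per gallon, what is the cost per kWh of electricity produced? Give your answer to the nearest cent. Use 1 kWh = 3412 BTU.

Electrical output per gallon = 124,000 BTU × 0.34 / 3412 BTU/kWh = 12.36 kWh
Cost per kWh = €4.24 / 12.36 kWh = €0.343

€0.34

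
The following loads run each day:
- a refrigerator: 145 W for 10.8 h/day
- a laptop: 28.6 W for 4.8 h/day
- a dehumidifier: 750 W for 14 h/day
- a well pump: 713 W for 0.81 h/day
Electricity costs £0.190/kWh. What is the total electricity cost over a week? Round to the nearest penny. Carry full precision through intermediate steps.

£17.00

refrigerator: 145 W × 10.8 h × 7 d = 10,962 Wh = 10.96 kWh
laptop: 28.6 W × 4.8 h × 7 d = 961 Wh = 0.961 kWh
dehumidifier: 750 W × 14 h × 7 d = 73,500 Wh = 73.5 kWh
well pump: 713 W × 0.81 h × 7 d = 4,043 Wh = 4.043 kWh
Total energy = 10.96 + 0.961 + 73.5 + 4.043 = 89.47 kWh
Cost = 89.47 kWh × £0.190 = £17.00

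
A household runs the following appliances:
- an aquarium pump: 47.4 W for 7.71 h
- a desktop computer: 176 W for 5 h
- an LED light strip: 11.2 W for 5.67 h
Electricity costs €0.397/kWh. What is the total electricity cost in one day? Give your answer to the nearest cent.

€0.52

aquarium pump: 47.4 W × 7.71 h = 365 Wh = 0.3655 kWh
desktop computer: 176 W × 5 h = 880 Wh = 0.88 kWh
LED light strip: 11.2 W × 5.67 h = 64 Wh = 0.0635 kWh
Total energy = 0.3655 + 0.88 + 0.0635 = 1.309 kWh
Cost = 1.309 kWh × €0.397 = €0.52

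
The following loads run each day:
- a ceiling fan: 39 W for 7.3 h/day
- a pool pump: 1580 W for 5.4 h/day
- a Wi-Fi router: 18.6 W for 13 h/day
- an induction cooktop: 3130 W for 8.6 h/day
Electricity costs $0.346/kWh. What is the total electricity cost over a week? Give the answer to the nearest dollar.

$87

ceiling fan: 39 W × 7.3 h × 7 d = 1,993 Wh = 1.993 kWh
pool pump: 1580 W × 5.4 h × 7 d = 59,724 Wh = 59.72 kWh
Wi-Fi router: 18.6 W × 13 h × 7 d = 1,693 Wh = 1.693 kWh
induction cooktop: 3130 W × 8.6 h × 7 d = 188,426 Wh = 188.4 kWh
Total energy = 1.993 + 59.72 + 1.693 + 188.4 = 251.8 kWh
Cost = 251.8 kWh × $0.346 = $87.14 ≈ $87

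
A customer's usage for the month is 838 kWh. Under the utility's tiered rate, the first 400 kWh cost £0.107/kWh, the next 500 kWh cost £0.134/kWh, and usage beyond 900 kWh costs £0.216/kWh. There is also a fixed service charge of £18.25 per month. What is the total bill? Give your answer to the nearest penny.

£119.74

First 400 kWh × £0.107 = £42.80
Next 438 kWh × £0.134 = £58.69
Remaining tier: 0 kWh (not reached)
Energy charge = £101.49; + service £18.25 = £119.74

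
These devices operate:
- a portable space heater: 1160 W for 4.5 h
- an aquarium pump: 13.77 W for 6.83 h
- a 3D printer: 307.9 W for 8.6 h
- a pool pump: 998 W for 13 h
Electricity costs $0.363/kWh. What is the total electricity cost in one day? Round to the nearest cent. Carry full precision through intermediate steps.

$7.60

portable space heater: 1160 W × 4.5 h = 5,220 Wh = 5.22 kWh
aquarium pump: 13.77 W × 6.83 h = 94 Wh = 0.09405 kWh
3D printer: 307.9 W × 8.6 h = 2,648 Wh = 2.648 kWh
pool pump: 998 W × 13 h = 12,974 Wh = 12.97 kWh
Total energy = 5.22 + 0.09405 + 2.648 + 12.97 = 20.94 kWh
Cost = 20.94 kWh × $0.363 = $7.60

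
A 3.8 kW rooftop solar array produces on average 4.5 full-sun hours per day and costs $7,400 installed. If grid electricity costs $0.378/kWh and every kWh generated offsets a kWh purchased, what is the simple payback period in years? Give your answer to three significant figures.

3.14 years

Daily generation = 3.8 kW × 4.5 h = 17.1 kWh
Annual generation = 17.1 × 365 = 6241.5 kWh
Annual savings = 6241.5 × $0.378 = $2,359.29
Payback = $7,400 / $2,359.29 = 3.14 years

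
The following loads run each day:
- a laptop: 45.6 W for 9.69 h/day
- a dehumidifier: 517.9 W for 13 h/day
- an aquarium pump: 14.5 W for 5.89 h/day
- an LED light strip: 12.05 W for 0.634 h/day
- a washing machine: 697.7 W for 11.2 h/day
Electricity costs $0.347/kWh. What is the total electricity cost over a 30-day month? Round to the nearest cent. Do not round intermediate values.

$157.00

laptop: 45.6 W × 9.69 h × 30 d = 13,256 Wh = 13.26 kWh
dehumidifier: 517.9 W × 13 h × 30 d = 201,981 Wh = 202 kWh
aquarium pump: 14.5 W × 5.89 h × 30 d = 2,562 Wh = 2.562 kWh
LED light strip: 12.05 W × 0.634 h × 30 d = 229 Wh = 0.2292 kWh
washing machine: 697.7 W × 11.2 h × 30 d = 234,427 Wh = 234.4 kWh
Total energy = 13.26 + 202 + 2.562 + 0.2292 + 234.4 = 452.5 kWh
Cost = 452.5 kWh × $0.347 = $157.00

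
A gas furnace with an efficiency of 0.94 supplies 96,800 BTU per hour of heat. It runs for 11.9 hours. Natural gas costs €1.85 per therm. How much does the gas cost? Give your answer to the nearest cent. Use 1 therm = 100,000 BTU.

Heat delivered = 96,800 BTU/h × 11.9 h = 1,151,920 BTU
Gas input = 1,151,920 / 0.94 = 1,225,447 BTU
= 1,225,447 / 100,000 = 12.25 therm
Cost = 12.25 × €1.85/therm = €22.67

€22.67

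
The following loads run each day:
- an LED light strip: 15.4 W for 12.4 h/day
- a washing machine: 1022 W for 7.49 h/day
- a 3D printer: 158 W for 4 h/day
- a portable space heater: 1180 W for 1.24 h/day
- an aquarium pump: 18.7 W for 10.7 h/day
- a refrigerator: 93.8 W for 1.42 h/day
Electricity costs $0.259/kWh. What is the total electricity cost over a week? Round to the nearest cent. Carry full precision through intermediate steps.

$18.63

LED light strip: 15.4 W × 12.4 h × 7 d = 1,337 Wh = 1.337 kWh
washing machine: 1022 W × 7.49 h × 7 d = 53,583 Wh = 53.58 kWh
3D printer: 158 W × 4 h × 7 d = 4,424 Wh = 4.424 kWh
portable space heater: 1180 W × 1.24 h × 7 d = 10,242 Wh = 10.24 kWh
aquarium pump: 18.7 W × 10.7 h × 7 d = 1,401 Wh = 1.401 kWh
refrigerator: 93.8 W × 1.42 h × 7 d = 932 Wh = 0.9324 kWh
Total energy = 1.337 + 53.58 + 4.424 + 10.24 + 1.401 + 0.9324 = 71.92 kWh
Cost = 71.92 kWh × $0.259 = $18.63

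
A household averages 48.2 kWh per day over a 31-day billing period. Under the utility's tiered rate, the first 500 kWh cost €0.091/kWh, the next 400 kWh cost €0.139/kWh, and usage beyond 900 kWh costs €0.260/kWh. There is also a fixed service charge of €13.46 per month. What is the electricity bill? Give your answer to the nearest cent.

€269.05

Usage = 48.2 kWh/day × 31 days = 1494.2 kWh
First 500 kWh × €0.091 = €45.50
Next 400 kWh × €0.139 = €55.60
Remaining 594.2 kWh × €0.260 = €154.49
Energy charge = €255.59; + service €13.46 = €269.05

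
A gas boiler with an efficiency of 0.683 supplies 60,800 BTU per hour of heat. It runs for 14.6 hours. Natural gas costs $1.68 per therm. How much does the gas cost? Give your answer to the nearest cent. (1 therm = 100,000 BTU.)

Heat delivered = 60,800 BTU/h × 14.6 h = 887,680 BTU
Gas input = 887,680 / 0.683 = 1,299,678 BTU
= 1,299,678 / 100,000 = 13 therm
Cost = 13 × $1.68/therm = $21.83

$21.83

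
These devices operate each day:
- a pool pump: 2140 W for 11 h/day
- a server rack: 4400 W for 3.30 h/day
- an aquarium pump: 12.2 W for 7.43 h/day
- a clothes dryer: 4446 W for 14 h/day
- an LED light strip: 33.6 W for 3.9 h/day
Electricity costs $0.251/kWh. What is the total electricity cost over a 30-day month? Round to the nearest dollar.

$757

pool pump: 2140 W × 11 h × 30 d = 706,200 Wh = 706.2 kWh
server rack: 4400 W × 3.30 h × 30 d = 435,600 Wh = 435.6 kWh
aquarium pump: 12.2 W × 7.43 h × 30 d = 2,719 Wh = 2.719 kWh
clothes dryer: 4446 W × 14 h × 30 d = 1,867,320 Wh = 1,867 kWh
LED light strip: 33.6 W × 3.9 h × 30 d = 3,931 Wh = 3.931 kWh
Total energy = 706.2 + 435.6 + 2.719 + 1,867 + 3.931 = 3,016 kWh
Cost = 3,016 kWh × $0.251 = $756.96 ≈ $757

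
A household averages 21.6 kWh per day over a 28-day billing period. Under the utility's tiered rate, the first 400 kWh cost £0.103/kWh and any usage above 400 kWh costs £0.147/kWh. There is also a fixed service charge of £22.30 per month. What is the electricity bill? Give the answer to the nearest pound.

£94

Usage = 21.6 kWh/day × 28 days = 604.8 kWh
First 400 kWh × £0.103 = £41.20
Remaining 204.8 kWh × £0.147 = £30.11
Energy charge = £71.31; + service £22.30 = £93.61 ≈ £94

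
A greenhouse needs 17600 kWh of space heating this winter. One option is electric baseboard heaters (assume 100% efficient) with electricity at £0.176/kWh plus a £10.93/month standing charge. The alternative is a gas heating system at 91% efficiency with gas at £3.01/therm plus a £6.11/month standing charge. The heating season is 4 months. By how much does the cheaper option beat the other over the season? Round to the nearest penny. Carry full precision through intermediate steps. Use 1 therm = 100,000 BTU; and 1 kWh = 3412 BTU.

Heat load = 17600 kWh × 3412 = 60,051,200 BTU
Gas: input = 60,051,200 / 0.91 = 65,990,330 BTU = 659.9 therm → 659.9 × £3.01 = £1,986.31; + 4 × £6.11 standing = £2,010.75
Electric: 60,051,200 BTU / 3412 = 17,600 kWh → × £0.176 = £3,097.60; + 4 × £10.93 standing = £3,141.32
Difference = |£2,010.75 − £3,141.32| = £1,130.57

£1130.57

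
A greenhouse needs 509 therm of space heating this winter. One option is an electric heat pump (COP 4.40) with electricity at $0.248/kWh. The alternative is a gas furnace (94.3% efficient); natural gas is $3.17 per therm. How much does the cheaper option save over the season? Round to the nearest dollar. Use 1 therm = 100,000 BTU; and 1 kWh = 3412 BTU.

Heat load = 509 therm × 100,000 = 50,900,000 BTU
Gas: input = 50,900,000 / 0.943 = 53,976,670 BTU = 539.8 therm → 539.8 × $3.17 = $1,711.06
Heat pump: 50,900,000 BTU / 3412 = 14,920 kWh heat; / 4.40 = 3,390 kWh in → × $0.248 = $840.83
Difference = |$1,711.06 − $840.83| = $870.23 ≈ $870

$870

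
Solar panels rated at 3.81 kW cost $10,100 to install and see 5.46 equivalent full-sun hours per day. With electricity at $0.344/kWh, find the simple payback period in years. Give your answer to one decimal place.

Daily generation = 3.81 kW × 5.46 h = 20.8 kWh
Annual generation = 20.8 × 365 = 7592.9 kWh
Annual savings = 7592.9 × $0.344 = $2,611.97
Payback = $10,100 / $2,611.97 = 3.87 years

3.9 years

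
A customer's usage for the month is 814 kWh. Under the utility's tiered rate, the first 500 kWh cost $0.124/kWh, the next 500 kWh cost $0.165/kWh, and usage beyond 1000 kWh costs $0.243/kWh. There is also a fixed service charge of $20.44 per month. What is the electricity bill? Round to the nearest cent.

First 500 kWh × $0.124 = $62.00
Next 314 kWh × $0.165 = $51.81
Remaining tier: 0 kWh (not reached)
Energy charge = $113.81; + service $20.44 = $134.25

$134.25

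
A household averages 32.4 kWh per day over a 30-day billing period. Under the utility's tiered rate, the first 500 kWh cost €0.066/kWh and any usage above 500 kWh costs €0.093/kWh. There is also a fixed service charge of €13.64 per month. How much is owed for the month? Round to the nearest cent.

€90.54

Usage = 32.4 kWh/day × 30 days = 972 kWh
First 500 kWh × €0.066 = €33.00
Remaining 472 kWh × €0.093 = €43.90
Energy charge = €76.90; + service €13.64 = €90.54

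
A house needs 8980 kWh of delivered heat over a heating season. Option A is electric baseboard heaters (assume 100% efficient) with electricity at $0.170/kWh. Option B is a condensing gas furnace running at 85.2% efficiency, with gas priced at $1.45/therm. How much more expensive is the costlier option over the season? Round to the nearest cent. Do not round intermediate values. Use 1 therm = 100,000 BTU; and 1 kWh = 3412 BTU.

Heat load = 8980 kWh × 3412 = 30,639,760 BTU
Gas: input = 30,639,760 / 0.852 = 35,962,160 BTU = 359.6 therm → 359.6 × $1.45 = $521.45
Electric: 30,639,760 BTU / 3412 = 8,980 kWh → × $0.170 = $1,526.60
Difference = |$521.45 − $1,526.60| = $1,005.15

$1005.15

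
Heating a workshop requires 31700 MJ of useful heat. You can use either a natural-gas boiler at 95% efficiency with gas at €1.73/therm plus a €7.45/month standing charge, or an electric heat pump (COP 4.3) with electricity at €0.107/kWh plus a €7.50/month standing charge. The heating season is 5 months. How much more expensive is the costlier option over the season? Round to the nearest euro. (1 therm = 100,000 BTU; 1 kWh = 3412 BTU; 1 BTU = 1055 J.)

Heat load = 31700 MJ = 31,700,000,000 J / 1055 = 30,047,393 BTU
Gas: input = 30,047,393 / 0.95 = 31,628,835 BTU = 316.3 therm → 316.3 × €1.73 = €547.18; + 5 × €7.45 standing = €584.43
Heat pump: 30,047,393 BTU / 3412 = 8,806 kWh heat; / 4.3 = 2,048 kWh in → × €0.107 = €219.14; + 5 × €7.50 standing = €256.64
Difference = |€584.43 − €256.64| = €327.79 ≈ €328

€328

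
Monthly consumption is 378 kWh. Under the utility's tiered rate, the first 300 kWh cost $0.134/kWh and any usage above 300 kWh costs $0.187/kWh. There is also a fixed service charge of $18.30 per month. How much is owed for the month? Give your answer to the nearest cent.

First 300 kWh × $0.134 = $40.20
Remaining 78 kWh × $0.187 = $14.59
Energy charge = $54.79; + service $18.30 = $73.09

$73.09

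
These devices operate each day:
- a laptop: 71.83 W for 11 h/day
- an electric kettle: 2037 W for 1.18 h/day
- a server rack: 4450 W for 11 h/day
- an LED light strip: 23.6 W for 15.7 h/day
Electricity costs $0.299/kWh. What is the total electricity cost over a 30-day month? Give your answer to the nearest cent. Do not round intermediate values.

$471.05

laptop: 71.83 W × 11 h × 30 d = 23,704 Wh = 23.7 kWh
electric kettle: 2037 W × 1.18 h × 30 d = 72,110 Wh = 72.11 kWh
server rack: 4450 W × 11 h × 30 d = 1,468,500 Wh = 1,468 kWh
LED light strip: 23.6 W × 15.7 h × 30 d = 11,116 Wh = 11.12 kWh
Total energy = 23.7 + 72.11 + 1,468 + 11.12 = 1,575 kWh
Cost = 1,575 kWh × $0.299 = $471.05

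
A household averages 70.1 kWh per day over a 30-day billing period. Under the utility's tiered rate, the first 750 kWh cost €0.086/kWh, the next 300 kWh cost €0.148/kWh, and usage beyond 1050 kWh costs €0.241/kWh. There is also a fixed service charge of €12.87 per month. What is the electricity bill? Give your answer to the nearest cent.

€375.54

Usage = 70.1 kWh/day × 30 days = 2103 kWh
First 750 kWh × €0.086 = €64.50
Next 300 kWh × €0.148 = €44.40
Remaining 1053 kWh × €0.241 = €253.77
Energy charge = €362.67; + service €12.87 = €375.54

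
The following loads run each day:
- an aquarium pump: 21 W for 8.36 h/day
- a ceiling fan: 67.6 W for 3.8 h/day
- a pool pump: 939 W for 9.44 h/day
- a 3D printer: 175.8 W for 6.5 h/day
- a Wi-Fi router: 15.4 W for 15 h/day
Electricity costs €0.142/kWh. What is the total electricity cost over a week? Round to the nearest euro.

€11

aquarium pump: 21 W × 8.36 h × 7 d = 1,229 Wh = 1.229 kWh
ceiling fan: 67.6 W × 3.8 h × 7 d = 1,798 Wh = 1.798 kWh
pool pump: 939 W × 9.44 h × 7 d = 62,049 Wh = 62.05 kWh
3D printer: 175.8 W × 6.5 h × 7 d = 7,999 Wh = 7.999 kWh
Wi-Fi router: 15.4 W × 15 h × 7 d = 1,617 Wh = 1.617 kWh
Total energy = 1.229 + 1.798 + 62.05 + 7.999 + 1.617 = 74.69 kWh
Cost = 74.69 kWh × €0.142 = €10.61 ≈ €11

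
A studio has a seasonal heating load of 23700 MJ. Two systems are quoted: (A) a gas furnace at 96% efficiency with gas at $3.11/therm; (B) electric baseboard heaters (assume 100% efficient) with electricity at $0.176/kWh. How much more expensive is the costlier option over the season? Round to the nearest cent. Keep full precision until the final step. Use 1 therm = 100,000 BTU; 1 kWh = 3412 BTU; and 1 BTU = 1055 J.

Heat load = 23700 MJ = 23,700,000,000 J / 1055 = 22,464,455 BTU
Gas: input = 22,464,455 / 0.96 = 23,400,474 BTU = 234 therm → 234 × $3.11 = $727.75
Electric: 22,464,455 BTU / 3412 = 6,584 kWh → × $0.176 = $1,158.78
Difference = |$727.75 − $1,158.78| = $431.02

$431.02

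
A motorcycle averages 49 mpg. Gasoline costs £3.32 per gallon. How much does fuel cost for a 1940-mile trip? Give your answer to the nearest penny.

£131.44

Fuel = 1940 mi / 49 mpg = 39.59 gal
Cost = 39.59 gal × £3.32/gal = £131.44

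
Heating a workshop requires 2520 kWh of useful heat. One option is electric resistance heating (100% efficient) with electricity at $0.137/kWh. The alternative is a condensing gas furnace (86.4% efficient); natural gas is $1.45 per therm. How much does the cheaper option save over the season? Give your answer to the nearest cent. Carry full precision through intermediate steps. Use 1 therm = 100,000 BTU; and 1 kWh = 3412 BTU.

$200.94

Heat load = 2520 kWh × 3412 = 8,598,240 BTU
Gas: input = 8,598,240 / 0.864 = 9,951,667 BTU = 99.52 therm → 99.52 × $1.45 = $144.30
Electric: 8,598,240 BTU / 3412 = 2,520 kWh → × $0.137 = $345.24
Difference = |$144.30 − $345.24| = $200.94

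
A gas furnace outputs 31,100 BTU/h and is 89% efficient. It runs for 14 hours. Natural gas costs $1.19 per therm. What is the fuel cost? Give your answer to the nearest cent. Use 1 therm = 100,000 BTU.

Heat delivered = 31,100 BTU/h × 14 h = 435,400 BTU
Gas input = 435,400 / 0.89 = 489,213 BTU
= 489,213 / 100,000 = 4.892 therm
Cost = 4.892 × $1.19/therm = $5.82

$5.82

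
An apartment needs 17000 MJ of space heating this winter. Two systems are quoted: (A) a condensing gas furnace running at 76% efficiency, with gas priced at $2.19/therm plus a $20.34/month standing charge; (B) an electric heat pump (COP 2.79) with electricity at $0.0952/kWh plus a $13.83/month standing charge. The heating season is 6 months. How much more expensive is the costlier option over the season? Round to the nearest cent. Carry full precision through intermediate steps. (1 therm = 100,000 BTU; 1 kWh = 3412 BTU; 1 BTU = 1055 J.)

$342.24

Heat load = 17000 MJ = 17,000,000,000 J / 1055 = 16,113,744 BTU
Gas: input = 16,113,744 / 0.76 = 21,202,295 BTU = 212 therm → 212 × $2.19 = $464.33; + 6 × $20.34 standing = $586.37
Heat pump: 16,113,744 BTU / 3412 = 4,723 kWh heat; / 2.79 = 1,693 kWh in → × $0.0952 = $161.15; + 6 × $13.83 standing = $244.13
Difference = |$586.37 − $244.13| = $342.24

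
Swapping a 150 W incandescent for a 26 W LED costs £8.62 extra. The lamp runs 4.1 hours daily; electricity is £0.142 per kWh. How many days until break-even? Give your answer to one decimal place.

119.4 days

Power saved = 150 − 26 = 124 W
Daily energy saved = 124 W × 4.1 h = 508.4 Wh = 0.5084 kWh
Daily savings = 0.5084 × £0.142 = £0.0722
Payback = £8.62 / £0.0722 per day = 119.4 days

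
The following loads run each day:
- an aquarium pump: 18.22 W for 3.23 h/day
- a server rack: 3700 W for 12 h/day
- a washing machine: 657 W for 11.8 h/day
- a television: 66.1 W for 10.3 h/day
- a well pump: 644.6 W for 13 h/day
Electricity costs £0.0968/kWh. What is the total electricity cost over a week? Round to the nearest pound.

£42

aquarium pump: 18.22 W × 3.23 h × 7 d = 412 Wh = 0.412 kWh
server rack: 3700 W × 12 h × 7 d = 310,800 Wh = 310.8 kWh
washing machine: 657 W × 11.8 h × 7 d = 54,268 Wh = 54.27 kWh
television: 66.1 W × 10.3 h × 7 d = 4,766 Wh = 4.766 kWh
well pump: 644.6 W × 13 h × 7 d = 58,659 Wh = 58.66 kWh
Total energy = 0.412 + 310.8 + 54.27 + 4.766 + 58.66 = 428.9 kWh
Cost = 428.9 kWh × £0.0968 = £41.52 ≈ £42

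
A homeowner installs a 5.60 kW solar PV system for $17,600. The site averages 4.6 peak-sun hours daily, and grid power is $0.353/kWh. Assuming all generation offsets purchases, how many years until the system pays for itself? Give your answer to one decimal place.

Daily generation = 5.60 kW × 4.6 h = 25.76 kWh
Annual generation = 25.76 × 365 = 9402.4 kWh
Annual savings = 9402.4 × $0.353 = $3,319.05
Payback = $17,600 / $3,319.05 = 5.3 years

5.3 years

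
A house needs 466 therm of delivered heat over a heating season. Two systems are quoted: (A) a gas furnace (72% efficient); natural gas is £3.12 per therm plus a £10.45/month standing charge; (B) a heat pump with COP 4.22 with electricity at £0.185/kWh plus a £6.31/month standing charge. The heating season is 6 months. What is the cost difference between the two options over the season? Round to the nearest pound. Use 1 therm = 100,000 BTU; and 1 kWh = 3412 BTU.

£1445

Heat load = 466 therm × 100,000 = 46,600,000 BTU
Gas: input = 46,600,000 / 0.72 = 64,722,222 BTU = 647.2 therm → 647.2 × £3.12 = £2,019.33; + 6 × £10.45 standing = £2,082.03
Heat pump: 46,600,000 BTU / 3412 = 13,660 kWh heat; / 4.22 = 3,236 kWh in → × £0.185 = £598.74; + 6 × £6.31 standing = £636.60
Difference = |£2,082.03 − £636.60| = £1,445.44 ≈ £1445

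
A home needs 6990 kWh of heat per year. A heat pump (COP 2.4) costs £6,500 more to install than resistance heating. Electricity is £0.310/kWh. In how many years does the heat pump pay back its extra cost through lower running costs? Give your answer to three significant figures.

Resistance: 6990 kWh × £0.310 = £2,166.90/yr
Heat pump: 6990 / 2.4 = 2912 kWh in → × £0.310 = £902.88/yr
Annual savings = £1,264.03
Payback = £6,500 / £1,264.03 = 5.14 years

5.14 years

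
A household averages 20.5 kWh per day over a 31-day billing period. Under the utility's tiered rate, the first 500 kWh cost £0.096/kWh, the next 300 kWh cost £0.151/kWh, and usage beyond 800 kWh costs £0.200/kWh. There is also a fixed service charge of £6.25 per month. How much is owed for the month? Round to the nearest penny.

Usage = 20.5 kWh/day × 31 days = 635.5 kWh
First 500 kWh × £0.096 = £48.00
Next 135.5 kWh × £0.151 = £20.46
Remaining tier: 0 kWh (not reached)
Energy charge = £68.46; + service £6.25 = £74.71

£74.71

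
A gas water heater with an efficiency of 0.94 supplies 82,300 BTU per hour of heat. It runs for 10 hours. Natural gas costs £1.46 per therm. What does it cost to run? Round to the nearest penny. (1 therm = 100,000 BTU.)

Heat delivered = 82,300 BTU/h × 10 h = 823,000 BTU
Gas input = 823,000 / 0.94 = 875,532 BTU
= 875,532 / 100,000 = 8.755 therm
Cost = 8.755 × £1.46/therm = £12.78

£12.78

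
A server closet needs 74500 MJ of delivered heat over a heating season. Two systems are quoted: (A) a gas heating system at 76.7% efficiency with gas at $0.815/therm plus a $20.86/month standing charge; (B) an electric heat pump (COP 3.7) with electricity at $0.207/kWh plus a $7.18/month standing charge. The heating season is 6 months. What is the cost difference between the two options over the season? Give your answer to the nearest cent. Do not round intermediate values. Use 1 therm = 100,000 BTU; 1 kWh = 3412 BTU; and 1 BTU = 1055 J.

$325.45

Heat load = 74500 MJ = 74,500,000,000 J / 1055 = 70,616,114 BTU
Gas: input = 70,616,114 / 0.767 = 92,067,945 BTU = 920.7 therm → 920.7 × $0.815 = $750.35; + 6 × $20.86 standing = $875.51
Heat pump: 70,616,114 BTU / 3412 = 20,700 kWh heat; / 3.7 = 5,594 kWh in → × $0.207 = $1,157.88; + 6 × $7.18 standing = $1,200.96
Difference = |$875.51 − $1,200.96| = $325.45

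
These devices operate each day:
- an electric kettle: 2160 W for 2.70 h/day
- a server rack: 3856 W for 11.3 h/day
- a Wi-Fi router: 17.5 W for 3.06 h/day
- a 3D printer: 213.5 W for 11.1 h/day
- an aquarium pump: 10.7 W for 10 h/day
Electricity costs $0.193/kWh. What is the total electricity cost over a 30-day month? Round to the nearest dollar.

electric kettle: 2160 W × 2.70 h × 30 d = 174,960 Wh = 175 kWh
server rack: 3856 W × 11.3 h × 30 d = 1,307,184 Wh = 1,307 kWh
Wi-Fi router: 17.5 W × 3.06 h × 30 d = 1,607 Wh = 1.607 kWh
3D printer: 213.5 W × 11.1 h × 30 d = 71,096 Wh = 71.1 kWh
aquarium pump: 10.7 W × 10 h × 30 d = 3,210 Wh = 3.21 kWh
Total energy = 175 + 1,307 + 1.607 + 71.1 + 3.21 = 1,558 kWh
Cost = 1,558 kWh × $0.193 = $300.70 ≈ $301

$301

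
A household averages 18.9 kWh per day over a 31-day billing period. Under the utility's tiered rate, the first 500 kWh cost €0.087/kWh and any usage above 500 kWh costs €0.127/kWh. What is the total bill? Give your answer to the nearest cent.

€54.41

Usage = 18.9 kWh/day × 31 days = 585.9 kWh
First 500 kWh × €0.087 = €43.50
Remaining 85.9 kWh × €0.127 = €10.91
Total = €54.41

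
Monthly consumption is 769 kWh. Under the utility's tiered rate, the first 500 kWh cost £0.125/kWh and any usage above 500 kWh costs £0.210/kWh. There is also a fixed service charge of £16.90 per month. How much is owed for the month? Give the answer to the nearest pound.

£136

First 500 kWh × £0.125 = £62.50
Remaining 269 kWh × £0.210 = £56.49
Energy charge = £118.99; + service £16.90 = £135.89 ≈ £136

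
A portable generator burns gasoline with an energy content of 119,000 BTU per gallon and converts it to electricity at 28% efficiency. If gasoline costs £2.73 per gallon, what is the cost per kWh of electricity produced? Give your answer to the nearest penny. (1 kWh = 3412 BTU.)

Electrical output per gallon = 119,000 BTU × 0.28 / 3412 BTU/kWh = 9.766 kWh
Cost per kWh = £2.73 / 9.766 kWh = £0.280

£0.28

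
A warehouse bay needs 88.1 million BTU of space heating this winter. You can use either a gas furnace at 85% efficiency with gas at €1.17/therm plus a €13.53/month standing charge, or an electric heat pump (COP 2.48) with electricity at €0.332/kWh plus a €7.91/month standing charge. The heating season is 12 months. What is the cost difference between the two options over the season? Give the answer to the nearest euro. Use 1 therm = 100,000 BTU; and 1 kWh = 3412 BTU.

Heat load = 88.1 × 10⁶ BTU = 88,100,000 BTU
Gas: input = 88,100,000 / 0.85 = 103,647,059 BTU = 1,036 therm → 1,036 × €1.17 = €1,212.67; + 12 × €13.53 standing = €1,375.03
Heat pump: 88,100,000 BTU / 3412 = 25,820 kWh heat; / 2.48 = 10,410 kWh in → × €0.332 = €3,456.63; + 12 × €7.91 standing = €3,551.55
Difference = |€1,375.03 − €3,551.55| = €2,176.52 ≈ €2177

€2177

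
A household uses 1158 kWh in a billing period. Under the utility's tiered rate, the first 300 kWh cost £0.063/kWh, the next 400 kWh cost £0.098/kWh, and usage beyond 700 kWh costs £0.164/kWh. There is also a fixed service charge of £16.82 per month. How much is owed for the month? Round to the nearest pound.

First 300 kWh × £0.063 = £18.90
Next 400 kWh × £0.098 = £39.20
Remaining 458 kWh × £0.164 = £75.11
Energy charge = £133.21; + service £16.82 = £150.03 ≈ £150

£150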